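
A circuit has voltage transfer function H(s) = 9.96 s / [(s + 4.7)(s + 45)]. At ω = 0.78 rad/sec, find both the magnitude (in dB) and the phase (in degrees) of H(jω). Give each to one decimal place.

|H| = -28.8 dB, ∠H = 79.6°

|j0.78| = 0.78
|j0.78 + 4.7| = √(0.78² + 4.7²) = 4.764
|j0.78 + 45| = √(0.78² + 45²) = 45.01
|H(j0.78)| = 9.96 × 0.78 / (4.764 × 45.01) = 0.036231
20 log₁₀(0.036231) = -28.82 dB
∠(j0.78) = 90.00°
∠(j0.78 + 4.7) = arctan(0.78/4.7) = 9.42°
∠(j0.78 + 45) = arctan(0.78/45) = 0.99°
∠H(j0.78) = 90.00° − (9.42° + 0.99°) = 79.58°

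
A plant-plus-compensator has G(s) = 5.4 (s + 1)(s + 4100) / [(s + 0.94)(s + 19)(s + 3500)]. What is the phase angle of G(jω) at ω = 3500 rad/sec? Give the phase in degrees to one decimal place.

∠(j3500 + 1) = arctan(3500/1) = 89.98°
∠(j3500 + 4100) = arctan(3500/4100) = 40.49°
∠(j3500 + 0.94) = arctan(3500/0.94) = 89.98°
∠(j3500 + 19) = arctan(3500/19) = 89.69°
∠(j3500 + 3500) = arctan(3500/3500) = 45.00°
∠G(j3500) = 89.98° + 40.49° − (89.98° + 89.69° + 45.00°) = -94.20°

-94.2°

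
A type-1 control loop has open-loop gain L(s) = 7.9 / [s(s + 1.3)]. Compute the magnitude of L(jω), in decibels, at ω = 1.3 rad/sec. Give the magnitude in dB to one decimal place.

|j1.3 + 1.3| = √(1.3² + 1.3²) = 1.838
|j1.3| = 1.3
|L(j1.3)| = 7.9 / (1.838 × 1.3) = 3.3054
20 log₁₀(3.3054) = 10.38 dB

10.4 dB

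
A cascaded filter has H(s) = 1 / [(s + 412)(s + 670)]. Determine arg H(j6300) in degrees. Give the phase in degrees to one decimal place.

∠(j6300 + 412) = arctan(6300/412) = 86.26°
∠(j6300 + 670) = arctan(6300/670) = 83.93°
∠H(j6300) = − (86.26° + 83.93°) = -170.19°

-170.2°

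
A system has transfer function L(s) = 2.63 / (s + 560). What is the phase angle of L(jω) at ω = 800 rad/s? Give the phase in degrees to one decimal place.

-55.0°

∠(j800 + 560) = arctan(800/560) = 55.01°
∠L(j800) = −55.01° = -55.01°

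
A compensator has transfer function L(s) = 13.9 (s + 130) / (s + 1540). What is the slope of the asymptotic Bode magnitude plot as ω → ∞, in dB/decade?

With 1 zero and 1 pole, the high-frequency asymptotic slope is 20 × (1 − 1) = 0 dB/decade.

0 dB/decade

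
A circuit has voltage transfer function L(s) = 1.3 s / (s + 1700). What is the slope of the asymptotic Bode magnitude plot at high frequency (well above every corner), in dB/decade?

With 1 zero and 1 pole, the high-frequency asymptotic slope is 20 × (1 − 1) = 0 dB/decade.

0 dB/decade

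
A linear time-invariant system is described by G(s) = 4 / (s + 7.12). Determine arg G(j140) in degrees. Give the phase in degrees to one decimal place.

-87.1°

∠(j140 + 7.12) = arctan(140/7.12) = 87.09°
∠G(j140) = −87.09° = -87.09°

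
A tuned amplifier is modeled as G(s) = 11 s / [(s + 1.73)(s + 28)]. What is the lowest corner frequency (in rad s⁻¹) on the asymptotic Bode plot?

1.73 rad s⁻¹

Break frequencies occur at each pole and zero magnitude: 1.73 rad s⁻¹, 28 rad s⁻¹.
The lowest is 1.73 rad s⁻¹.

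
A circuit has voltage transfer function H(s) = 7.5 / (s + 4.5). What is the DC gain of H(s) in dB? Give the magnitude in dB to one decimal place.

4.4 dB

H(0) = 7.5 / 4.5 = 1.6667
20 log₁₀(1.6667) = 4.44 dB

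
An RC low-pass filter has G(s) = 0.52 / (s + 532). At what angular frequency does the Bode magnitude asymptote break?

The single real pole at s = −532 gives a corner at ω = 532 rad/s.

532 rad/s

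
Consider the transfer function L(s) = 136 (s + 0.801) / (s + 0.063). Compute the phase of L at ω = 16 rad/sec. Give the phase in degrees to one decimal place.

-2.6°

∠(j16 + 0.801) = arctan(16/0.801) = 87.13°
∠(j16 + 0.063) = arctan(16/0.063) = 89.77°
∠L(j16) = 87.13° − 89.77° = -2.64°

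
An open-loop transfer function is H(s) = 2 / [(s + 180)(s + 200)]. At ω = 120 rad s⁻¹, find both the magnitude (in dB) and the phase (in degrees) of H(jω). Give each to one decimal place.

|j120 + 180| = √(120² + 180²) = 216.3
|j120 + 200| = √(120² + 200²) = 233.2
|H(j120)| = 2 / (216.3 × 233.2) = 3.9638e-05
20 log₁₀(3.9638e-05) = -88.04 dB
∠(j120 + 180) = arctan(120/180) = 33.69°
∠(j120 + 200) = arctan(120/200) = 30.96°
∠H(j120) = − (33.69° + 30.96°) = -64.65°

|H| = -88.0 dB, ∠H = -64.7°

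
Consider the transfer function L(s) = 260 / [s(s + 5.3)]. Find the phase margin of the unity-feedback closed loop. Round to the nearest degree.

Gain crossover: |L(jω)| = 1 at ω ≈ 15.7 rad/s.
∠L(j15.7) = −90° − arctan(15.7/5.3) ≈ -161.34°
PM = 180° + (-161.34°) = 18.66°

19 deg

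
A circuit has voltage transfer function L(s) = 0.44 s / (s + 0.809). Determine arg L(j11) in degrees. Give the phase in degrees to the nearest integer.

∠(j11) = 90.00°
∠(j11 + 0.809) = arctan(11/0.809) = 85.79°
∠L(j11) = 90.00° − 85.79° = 4.21°

4°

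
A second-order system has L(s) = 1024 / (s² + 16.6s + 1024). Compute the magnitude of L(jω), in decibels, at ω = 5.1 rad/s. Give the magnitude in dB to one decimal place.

0.2 dB

|(j5.1)² + 16.6(j5.1) + 1024| = |997.99 + j84.66| = 1002
|L(j5.1)| = 1024 / 1002 = 1.0224
20 log₁₀(1.0224) = 0.19 dB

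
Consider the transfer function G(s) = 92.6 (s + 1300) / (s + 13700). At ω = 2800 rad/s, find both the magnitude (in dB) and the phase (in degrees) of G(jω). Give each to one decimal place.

|j2800 + 1300| = √(2800² + 1300²) = 3087
|j2800 + 13700| = √(2800² + 13700²) = 1.398e+04
|G(j2800)| = 92.6 × 3087 / 1.398e+04 = 20.443
20 log₁₀(20.443) = 26.21 dB
∠(j2800 + 1300) = arctan(2800/1300) = 65.10°
∠(j2800 + 13700) = arctan(2800/13700) = 11.55°
∠G(j2800) = 65.10° − 11.55° = 53.54°

|G| = 26.2 dB, ∠G = 53.5°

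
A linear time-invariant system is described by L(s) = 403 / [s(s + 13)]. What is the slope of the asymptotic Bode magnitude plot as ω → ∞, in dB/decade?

With 0 zeros and 2 poles, the high-frequency asymptotic slope is 20 × (0 − 2) = -40 dB/decade.

-40 dB/decade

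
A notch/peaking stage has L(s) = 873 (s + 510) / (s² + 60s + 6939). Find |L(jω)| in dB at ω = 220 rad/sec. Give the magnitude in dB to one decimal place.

20.9 dB

|j220 + 510| = √(220² + 510²) = 555.4
|(j220)² + 60(j220) + 6939| = |-41461 + j13200| = 4.351e+04
|L(j220)| = 873 × 555.4 / 4.351e+04 = 11.144
20 log₁₀(11.144) = 20.94 dB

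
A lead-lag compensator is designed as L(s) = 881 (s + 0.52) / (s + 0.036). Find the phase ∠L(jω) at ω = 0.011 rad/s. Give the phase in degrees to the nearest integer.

∠(j0.011 + 0.52) = arctan(0.011/0.52) = 1.21°
∠(j0.011 + 0.036) = arctan(0.011/0.036) = 16.99°
∠L(j0.011) = 1.21° − 16.99° = -15.78°

-16 deg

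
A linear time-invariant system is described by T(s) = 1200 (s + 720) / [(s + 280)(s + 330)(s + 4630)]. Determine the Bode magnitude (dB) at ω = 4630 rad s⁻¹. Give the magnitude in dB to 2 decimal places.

-87.98 dB

|j4630 + 720| = √(4630² + 720²) = 4686
|j4630 + 280| = √(4630² + 280²) = 4638
|j4630 + 330| = √(4630² + 330²) = 4642
|j4630 + 4630| = √(4630² + 4630²) = 6548
|T(j4630)| = 1200 × 4686 / (4638 × 4642 × 6548) = 3.9884e-05
20 log₁₀(3.9884e-05) = -87.984 dB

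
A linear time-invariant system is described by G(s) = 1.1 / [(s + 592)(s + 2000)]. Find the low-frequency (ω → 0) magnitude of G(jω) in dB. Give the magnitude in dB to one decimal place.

-120.6 dB

G(0) = 1.1 / (592 × 2000) = 9.2905e-07
20 log₁₀(9.2905e-07) = -120.64 dB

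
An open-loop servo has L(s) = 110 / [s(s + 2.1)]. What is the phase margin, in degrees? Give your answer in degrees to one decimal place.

11.4 deg

Gain crossover: |L(jω)| = 1 at ω ≈ 10.4 rad/s.
∠L(j10.4) = −90° − arctan(10.4/2.1) ≈ -168.57°
PM = 180° + (-168.57°) = 11.43°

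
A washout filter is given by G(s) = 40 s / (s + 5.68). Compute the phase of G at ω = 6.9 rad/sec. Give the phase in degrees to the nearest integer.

∠(j6.9) = 90.00°
∠(j6.9 + 5.68) = arctan(6.9/5.68) = 50.54°
∠G(j6.9) = 90.00° − 50.54° = 39.46°

39°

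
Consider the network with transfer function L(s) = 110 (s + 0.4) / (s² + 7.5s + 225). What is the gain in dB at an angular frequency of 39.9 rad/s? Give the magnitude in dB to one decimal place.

9.9 dB

|j39.9 + 0.4| = √(39.9² + 0.4²) = 39.9
|(j39.9)² + 7.5(j39.9) + 225| = |-1367 + j299.25| = 1399
|L(j39.9)| = 110 × 39.9 / 1399 = 3.1365
20 log₁₀(3.1365) = 9.93 dB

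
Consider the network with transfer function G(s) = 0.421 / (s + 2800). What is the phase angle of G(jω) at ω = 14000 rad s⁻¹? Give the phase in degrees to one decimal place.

-78.7°

∠(j14000 + 2800) = arctan(14000/2800) = 78.69°
∠G(j14000) = −78.69° = -78.69°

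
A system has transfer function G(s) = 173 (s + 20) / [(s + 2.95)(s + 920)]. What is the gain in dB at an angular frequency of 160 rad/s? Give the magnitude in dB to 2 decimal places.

-14.58 dB

|j160 + 20| = √(160² + 20²) = 161.2
|j160 + 2.95| = √(160² + 2.95²) = 160
|j160 + 920| = √(160² + 920²) = 933.8
|G(j160)| = 173 × 161.2 / (160 × 933.8) = 0.18667
20 log₁₀(0.18667) = -14.578 dB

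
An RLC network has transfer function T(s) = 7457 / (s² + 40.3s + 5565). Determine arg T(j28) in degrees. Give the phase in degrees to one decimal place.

-13.3 deg

∠[(j28)² + 40.3(j28) + 5565] = ∠[4781 + j1128.4] = 13.28°
∠T(j28) = −13.28° = -13.28°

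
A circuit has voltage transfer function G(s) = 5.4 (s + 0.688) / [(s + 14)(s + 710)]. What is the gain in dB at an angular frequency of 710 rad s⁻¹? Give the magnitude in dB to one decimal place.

|j710 + 0.688| = √(710² + 0.688²) = 710
|j710 + 14| = √(710² + 14²) = 710.1
|j710 + 710| = √(710² + 710²) = 1004
|G(j710)| = 5.4 × 710 / (710.1 × 1004) = 0.005377
20 log₁₀(0.005377) = -45.39 dB

-45.4 dB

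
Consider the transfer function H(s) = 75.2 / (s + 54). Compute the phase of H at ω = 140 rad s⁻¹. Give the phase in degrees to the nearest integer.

-69 deg

∠(j140 + 54) = arctan(140/54) = 68.91°
∠H(j140) = −68.91° = -68.91°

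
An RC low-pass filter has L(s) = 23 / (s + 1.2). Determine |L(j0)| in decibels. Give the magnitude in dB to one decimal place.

25.7 dB

L(0) = 23 / 1.2 = 19.167
20 log₁₀(19.167) = 25.65 dB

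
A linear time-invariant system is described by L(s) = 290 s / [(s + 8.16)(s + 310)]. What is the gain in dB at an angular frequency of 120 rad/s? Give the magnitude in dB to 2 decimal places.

|j120| = 120
|j120 + 8.16| = √(120² + 8.16²) = 120.3
|j120 + 310| = √(120² + 310²) = 332.4
|L(j120)| = 290 × 120 / (120.3 × 332.4) = 0.87039
20 log₁₀(0.87039) = -1.206 dB

-1.21 dB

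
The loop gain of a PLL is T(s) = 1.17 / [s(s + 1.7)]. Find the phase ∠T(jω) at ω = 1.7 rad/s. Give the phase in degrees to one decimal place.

∠(j1.7 + 1.7) = arctan(1.7/1.7) = 45.00°
∠(j1.7) = 90.00°
∠T(j1.7) = − (45.00° + 90.00°) = -135.00°

-135.0°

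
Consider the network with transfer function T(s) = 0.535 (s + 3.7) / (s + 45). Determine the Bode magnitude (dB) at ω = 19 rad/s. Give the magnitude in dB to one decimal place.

-13.5 dB

|j19 + 3.7| = √(19² + 3.7²) = 19.36
|j19 + 45| = √(19² + 45²) = 48.85
|T(j19)| = 0.535 × 19.36 / 48.85 = 0.21201
20 log₁₀(0.21201) = -13.47 dB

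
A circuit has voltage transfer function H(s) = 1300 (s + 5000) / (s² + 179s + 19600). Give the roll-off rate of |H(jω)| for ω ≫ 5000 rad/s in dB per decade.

With 1 zero and 2 poles, the high-frequency asymptotic slope is 20 × (1 − 2) = -20 dB/decade.

-20 dB/decade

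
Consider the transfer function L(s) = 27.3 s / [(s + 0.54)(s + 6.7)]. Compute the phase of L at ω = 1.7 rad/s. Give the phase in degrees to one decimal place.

∠(j1.7) = 90.00°
∠(j1.7 + 0.54) = arctan(1.7/0.54) = 72.38°
∠(j1.7 + 6.7) = arctan(1.7/6.7) = 14.24°
∠L(j1.7) = 90.00° − (72.38° + 14.24°) = 3.39°

3.4°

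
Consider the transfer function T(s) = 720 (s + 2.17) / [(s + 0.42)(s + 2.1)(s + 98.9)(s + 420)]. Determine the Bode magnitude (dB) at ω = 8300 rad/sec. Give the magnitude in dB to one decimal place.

|j8300 + 2.17| = √(8300² + 2.17²) = 8300
|j8300 + 0.42| = √(8300² + 0.42²) = 8300
|j8300 + 2.1| = √(8300² + 2.1²) = 8300
|j8300 + 98.9| = √(8300² + 98.9²) = 8301
|j8300 + 420| = √(8300² + 420²) = 8311
|T(j8300)| = 720 × 8300 / (8300 × 8300 × 8301 × 8311) = 1.2575e-09
20 log₁₀(1.2575e-09) = -178.01 dB

-178.0 dB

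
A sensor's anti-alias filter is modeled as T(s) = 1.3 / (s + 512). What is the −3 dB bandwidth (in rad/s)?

512 rad/s

For a single-pole low-pass, the −3 dB point is at the pole: ω = 512 rad/s.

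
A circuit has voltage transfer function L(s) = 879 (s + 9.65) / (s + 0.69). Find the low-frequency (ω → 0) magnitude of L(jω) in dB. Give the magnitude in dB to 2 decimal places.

81.79 dB

L(0) = 879 × 9.65 / 0.69 = 12293
20 log₁₀(12293) = 81.793 dB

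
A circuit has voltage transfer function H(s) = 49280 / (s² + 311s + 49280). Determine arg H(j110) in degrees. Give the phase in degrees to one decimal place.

∠[(j110)² + 311(j110) + 49280] = ∠[37180 + j34210] = 42.62°
∠H(j110) = −42.62° = -42.62°

-42.6°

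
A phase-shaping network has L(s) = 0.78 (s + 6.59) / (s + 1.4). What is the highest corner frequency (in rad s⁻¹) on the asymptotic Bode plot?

6.59 rad s⁻¹

Break frequencies occur at each pole and zero magnitude: 1.4 rad s⁻¹, 6.59 rad s⁻¹.
The highest is 6.59 rad s⁻¹.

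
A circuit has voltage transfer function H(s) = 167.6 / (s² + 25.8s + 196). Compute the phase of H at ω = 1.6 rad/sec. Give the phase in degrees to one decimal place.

∠[(j1.6)² + 25.8(j1.6) + 196] = ∠[193.44 + j41.28] = 12.05°
∠H(j1.6) = −12.05° = -12.05°

-12.0 deg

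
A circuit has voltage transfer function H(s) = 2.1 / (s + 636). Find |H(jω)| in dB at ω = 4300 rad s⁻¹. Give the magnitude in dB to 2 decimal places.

-66.32 dB

|j4300 + 636| = √(4300² + 636²) = 4347
|H(j4300)| = 2.1 / 4347 = 0.00048312
20 log₁₀(0.00048312) = -66.319 dB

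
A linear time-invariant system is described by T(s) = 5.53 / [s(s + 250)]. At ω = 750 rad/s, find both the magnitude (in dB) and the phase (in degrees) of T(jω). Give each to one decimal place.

|j750 + 250| = √(750² + 250²) = 790.6
|j750| = 750
|T(j750)| = 5.53 / (790.6 × 750) = 9.3266e-06
20 log₁₀(9.3266e-06) = -100.61 dB
∠(j750 + 250) = arctan(750/250) = 71.57°
∠(j750) = 90.00°
∠T(j750) = − (71.57° + 90.00°) = -161.57°

|T| = -100.6 dB, ∠T = -161.6°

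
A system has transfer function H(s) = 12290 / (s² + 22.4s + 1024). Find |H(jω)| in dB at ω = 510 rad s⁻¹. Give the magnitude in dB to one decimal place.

-26.5 dB

|(j510)² + 22.4(j510) + 1024| = |-2.5908e+05 + j11424| = 2.593e+05
|H(j510)| = 12290 / 2.593e+05 = 0.047392
20 log₁₀(0.047392) = -26.49 dB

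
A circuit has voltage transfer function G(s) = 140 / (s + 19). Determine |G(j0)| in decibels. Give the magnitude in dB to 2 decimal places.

17.35 dB

G(0) = 140 / 19 = 7.3684
20 log₁₀(7.3684) = 17.347 dB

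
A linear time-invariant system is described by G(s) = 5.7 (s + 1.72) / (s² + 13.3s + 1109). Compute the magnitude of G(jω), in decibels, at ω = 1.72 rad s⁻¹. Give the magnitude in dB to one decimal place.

-38.0 dB

|j1.72 + 1.72| = √(1.72² + 1.72²) = 2.432
|(j1.72)² + 13.3(j1.72) + 1109| = |1106 + j22.876| = 1106
|G(j1.72)| = 5.7 × 2.432 / 1106 = 0.012533
20 log₁₀(0.012533) = -38.04 dB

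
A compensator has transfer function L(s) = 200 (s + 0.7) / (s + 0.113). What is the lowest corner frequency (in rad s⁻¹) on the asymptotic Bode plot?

0.113 rad s⁻¹

Break frequencies occur at each pole and zero magnitude: 0.113 rad s⁻¹, 0.7 rad s⁻¹.
The lowest is 0.113 rad s⁻¹.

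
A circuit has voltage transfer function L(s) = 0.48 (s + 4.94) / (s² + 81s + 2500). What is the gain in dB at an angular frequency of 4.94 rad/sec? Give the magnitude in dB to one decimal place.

-57.5 dB

|j4.94 + 4.94| = √(4.94² + 4.94²) = 6.986
|(j4.94)² + 81(j4.94) + 2500| = |2475.6 + j400.14| = 2508
|L(j4.94)| = 0.48 × 6.986 / 2508 = 0.0013372
20 log₁₀(0.0013372) = -57.48 dB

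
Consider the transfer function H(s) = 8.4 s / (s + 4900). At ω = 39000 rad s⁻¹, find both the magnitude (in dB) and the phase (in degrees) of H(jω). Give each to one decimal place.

|H| = 18.4 dB, ∠H = 7.2°

|j39000| = 3.9e+04
|j39000 + 4900| = √(39000² + 4900²) = 3.931e+04
|H(j39000)| = 8.4 × 3.9e+04 / 3.931e+04 = 8.3345
20 log₁₀(8.3345) = 18.42 dB
∠(j39000) = 90.00°
∠(j39000 + 4900) = arctan(39000/4900) = 82.84°
∠H(j39000) = 90.00° − 82.84° = 7.16°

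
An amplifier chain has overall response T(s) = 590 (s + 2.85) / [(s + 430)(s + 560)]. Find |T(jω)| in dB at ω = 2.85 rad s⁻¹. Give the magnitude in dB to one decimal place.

|j2.85 + 2.85| = √(2.85² + 2.85²) = 4.031
|j2.85 + 430| = √(2.85² + 430²) = 430
|j2.85 + 560| = √(2.85² + 560²) = 560
|T(j2.85)| = 590 × 4.031 / (430 × 560) = 0.0098751
20 log₁₀(0.0098751) = -40.11 dB

-40.1 dB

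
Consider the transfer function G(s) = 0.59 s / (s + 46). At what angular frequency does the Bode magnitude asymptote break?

The single real pole at s = −46 gives a corner at ω = 46 rad/s.

46 rad/s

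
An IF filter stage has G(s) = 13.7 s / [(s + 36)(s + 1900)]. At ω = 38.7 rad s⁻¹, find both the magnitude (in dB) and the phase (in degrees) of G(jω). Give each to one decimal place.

|j38.7| = 38.7
|j38.7 + 36| = √(38.7² + 36²) = 52.86
|j38.7 + 1900| = √(38.7² + 1900²) = 1900
|G(j38.7)| = 13.7 × 38.7 / (52.86 × 1900) = 0.0052784
20 log₁₀(0.0052784) = -45.55 dB
∠(j38.7) = 90.00°
∠(j38.7 + 36) = arctan(38.7/36) = 47.07°
∠(j38.7 + 1900) = arctan(38.7/1900) = 1.17°
∠G(j38.7) = 90.00° − (47.07° + 1.17°) = 41.76°

|G| = -45.6 dB, ∠G = 41.8°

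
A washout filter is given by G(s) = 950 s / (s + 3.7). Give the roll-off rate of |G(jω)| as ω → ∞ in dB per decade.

0 dB/decade

With 1 zero and 1 pole, the high-frequency asymptotic slope is 20 × (1 − 1) = 0 dB/decade.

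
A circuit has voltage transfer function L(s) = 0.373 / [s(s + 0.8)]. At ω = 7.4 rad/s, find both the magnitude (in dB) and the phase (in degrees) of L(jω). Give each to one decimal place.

|j7.4 + 0.8| = √(7.4² + 0.8²) = 7.443
|j7.4| = 7.4
|L(j7.4)| = 0.373 / (7.443 × 7.4) = 0.0067721
20 log₁₀(0.0067721) = -43.39 dB
∠(j7.4 + 0.8) = arctan(7.4/0.8) = 83.83°
∠(j7.4) = 90.00°
∠L(j7.4) = − (83.83° + 90.00°) = -173.83°

|L| = -43.4 dB, ∠L = -173.8 deg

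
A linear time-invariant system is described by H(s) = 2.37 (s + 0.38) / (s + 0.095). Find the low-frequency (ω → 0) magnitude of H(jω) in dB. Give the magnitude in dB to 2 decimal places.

19.54 dB

H(0) = 2.37 × 0.38 / 0.095 = 9.48
20 log₁₀(9.48) = 19.536 dB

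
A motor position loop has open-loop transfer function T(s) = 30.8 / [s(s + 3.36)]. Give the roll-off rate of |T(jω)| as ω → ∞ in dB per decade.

-40 dB/decade

With 0 zeros and 2 poles, the high-frequency asymptotic slope is 20 × (0 − 2) = -40 dB/decade.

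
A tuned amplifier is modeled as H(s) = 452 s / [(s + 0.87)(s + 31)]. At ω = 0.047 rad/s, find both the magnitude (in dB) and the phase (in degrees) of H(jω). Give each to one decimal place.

|j0.047| = 0.047
|j0.047 + 0.87| = √(0.047² + 0.87²) = 0.8713
|j0.047 + 31| = √(0.047² + 31²) = 31
|H(j0.047)| = 452 × 0.047 / (0.8713 × 31) = 0.78654
20 log₁₀(0.78654) = -2.09 dB
∠(j0.047) = 90.00°
∠(j0.047 + 0.87) = arctan(0.047/0.87) = 3.09°
∠(j0.047 + 31) = arctan(0.047/31) = 0.09°
∠H(j0.047) = 90.00° − (3.09° + 0.09°) = 86.82°

|H| = -2.1 dB, ∠H = 86.8°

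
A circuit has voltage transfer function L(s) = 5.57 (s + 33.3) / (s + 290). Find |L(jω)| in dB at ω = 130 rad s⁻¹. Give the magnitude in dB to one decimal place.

|j130 + 33.3| = √(130² + 33.3²) = 134.2
|j130 + 290| = √(130² + 290²) = 317.8
|L(j130)| = 5.57 × 134.2 / 317.8 = 2.352
20 log₁₀(2.352) = 7.43 dB

7.4 dB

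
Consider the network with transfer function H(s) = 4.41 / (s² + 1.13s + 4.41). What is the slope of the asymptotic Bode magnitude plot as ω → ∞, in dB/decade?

-40 dB/decade

With 0 zeros and 2 poles, the high-frequency asymptotic slope is 20 × (0 − 2) = -40 dB/decade.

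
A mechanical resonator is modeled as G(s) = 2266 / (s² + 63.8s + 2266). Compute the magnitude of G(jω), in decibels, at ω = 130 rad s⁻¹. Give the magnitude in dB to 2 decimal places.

-17.41 dB

|(j130)² + 63.8(j130) + 2266| = |-14634 + j8294| = 1.682e+04
|G(j130)| = 2266 / 1.682e+04 = 0.13471
20 log₁₀(0.13471) = -17.412 dB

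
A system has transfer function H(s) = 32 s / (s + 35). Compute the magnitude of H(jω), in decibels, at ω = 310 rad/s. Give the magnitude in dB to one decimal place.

30.0 dB

|j310| = 310
|j310 + 35| = √(310² + 35²) = 312
|H(j310)| = 32 × 310 / 312 = 31.798
20 log₁₀(31.798) = 30.05 dB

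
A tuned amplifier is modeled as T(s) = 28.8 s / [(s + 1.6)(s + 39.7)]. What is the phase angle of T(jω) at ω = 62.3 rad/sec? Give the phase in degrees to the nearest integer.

-56 deg

∠(j62.3) = 90.00°
∠(j62.3 + 1.6) = arctan(62.3/1.6) = 88.53°
∠(j62.3 + 39.7) = arctan(62.3/39.7) = 57.49°
∠T(j62.3) = 90.00° − (88.53° + 57.49°) = -56.02°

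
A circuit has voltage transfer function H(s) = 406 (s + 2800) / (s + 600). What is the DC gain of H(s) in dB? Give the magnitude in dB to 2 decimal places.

H(0) = 406 × 2800 / 600 = 1894.7
20 log₁₀(1894.7) = 65.551 dB

65.55 dB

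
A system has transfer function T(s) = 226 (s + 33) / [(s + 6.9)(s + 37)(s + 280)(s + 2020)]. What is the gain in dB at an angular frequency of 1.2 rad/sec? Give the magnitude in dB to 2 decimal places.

-85.87 dB

|j1.2 + 33| = √(1.2² + 33²) = 33.02
|j1.2 + 6.9| = √(1.2² + 6.9²) = 7.004
|j1.2 + 37| = √(1.2² + 37²) = 37.02
|j1.2 + 280| = √(1.2² + 280²) = 280
|j1.2 + 2020| = √(1.2² + 2020²) = 2020
|T(j1.2)| = 226 × 33.02 / (7.004 × 37.02 × 280 × 2020) = 5.0892e-05
20 log₁₀(5.0892e-05) = -85.867 dB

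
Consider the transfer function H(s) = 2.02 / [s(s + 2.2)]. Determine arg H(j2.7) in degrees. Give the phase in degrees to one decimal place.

-140.8°

∠(j2.7 + 2.2) = arctan(2.7/2.2) = 50.83°
∠(j2.7) = 90.00°
∠H(j2.7) = − (50.83° + 90.00°) = -140.83°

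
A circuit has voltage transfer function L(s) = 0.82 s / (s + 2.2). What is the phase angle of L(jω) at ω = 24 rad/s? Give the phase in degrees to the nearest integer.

5°

∠(j24) = 90.00°
∠(j24 + 2.2) = arctan(24/2.2) = 84.76°
∠L(j24) = 90.00° − 84.76° = 5.24°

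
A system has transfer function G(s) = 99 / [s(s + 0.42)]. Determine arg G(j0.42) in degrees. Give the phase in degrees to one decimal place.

-135.0°

∠(j0.42 + 0.42) = arctan(0.42/0.42) = 45.00°
∠(j0.42) = 90.00°
∠G(j0.42) = − (45.00° + 90.00°) = -135.00°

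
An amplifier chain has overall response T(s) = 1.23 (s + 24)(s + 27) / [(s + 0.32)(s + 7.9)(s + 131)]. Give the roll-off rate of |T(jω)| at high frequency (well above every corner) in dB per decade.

-20 dB/decade

With 2 zeros and 3 poles, the high-frequency asymptotic slope is 20 × (2 − 3) = -20 dB/decade.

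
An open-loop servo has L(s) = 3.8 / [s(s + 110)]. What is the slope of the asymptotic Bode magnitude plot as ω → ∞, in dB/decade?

With 0 zeros and 2 poles, the high-frequency asymptotic slope is 20 × (0 − 2) = -40 dB/decade.

-40 dB/decade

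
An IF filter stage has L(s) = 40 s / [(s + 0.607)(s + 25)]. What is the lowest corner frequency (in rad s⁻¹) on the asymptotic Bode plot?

Break frequencies occur at each pole and zero magnitude: 0.607 rad s⁻¹, 25 rad s⁻¹.
The lowest is 0.607 rad s⁻¹.

0.607 rad s⁻¹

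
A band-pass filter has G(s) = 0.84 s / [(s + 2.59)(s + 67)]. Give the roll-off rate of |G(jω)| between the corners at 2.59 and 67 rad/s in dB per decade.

0 dB/decade

In this band the factors already past their corner are: 1 differentiator zero, pole at 2.59; net slope = 0 dB/decade.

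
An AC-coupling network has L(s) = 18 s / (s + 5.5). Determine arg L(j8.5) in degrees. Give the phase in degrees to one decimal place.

32.9°

∠(j8.5) = 90.00°
∠(j8.5 + 5.5) = arctan(8.5/5.5) = 57.09°
∠L(j8.5) = 90.00° − 57.09° = 32.91°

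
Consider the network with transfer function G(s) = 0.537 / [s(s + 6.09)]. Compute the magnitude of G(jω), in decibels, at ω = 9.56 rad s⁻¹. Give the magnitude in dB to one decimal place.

|j9.56 + 6.09| = √(9.56² + 6.09²) = 11.33
|j9.56| = 9.56
|G(j9.56)| = 0.537 / (11.33 × 9.56) = 0.0049556
20 log₁₀(0.0049556) = -46.10 dB

-46.1 dB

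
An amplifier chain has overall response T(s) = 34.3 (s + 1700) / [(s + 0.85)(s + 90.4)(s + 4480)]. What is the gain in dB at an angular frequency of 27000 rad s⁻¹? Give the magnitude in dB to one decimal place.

-146.6 dB

|j27000 + 1700| = √(27000² + 1700²) = 2.705e+04
|j27000 + 0.85| = √(27000² + 0.85²) = 2.7e+04
|j27000 + 90.4| = √(27000² + 90.4²) = 2.7e+04
|j27000 + 4480| = √(27000² + 4480²) = 2.737e+04
|T(j27000)| = 34.3 × 2.705e+04 / (2.7e+04 × 2.7e+04 × 2.737e+04) = 4.6508e-08
20 log₁₀(4.6508e-08) = -146.65 dB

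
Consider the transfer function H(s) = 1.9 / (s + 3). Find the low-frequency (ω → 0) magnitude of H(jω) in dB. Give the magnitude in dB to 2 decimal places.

-3.97 dB

H(0) = 1.9 / 3 = 0.63333
20 log₁₀(0.63333) = -3.967 dB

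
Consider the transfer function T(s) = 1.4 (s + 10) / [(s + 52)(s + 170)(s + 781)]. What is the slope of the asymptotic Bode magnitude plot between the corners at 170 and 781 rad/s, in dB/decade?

In this band the factors already past their corner are: zero at 10, pole at 52, pole at 170; net slope = -20 dB/decade.

-20 dB/decade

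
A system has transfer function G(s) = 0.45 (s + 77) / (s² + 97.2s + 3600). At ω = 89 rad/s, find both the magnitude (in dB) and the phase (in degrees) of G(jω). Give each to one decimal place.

|j89 + 77| = √(89² + 77²) = 117.7
|(j89)² + 97.2(j89) + 3600| = |-4321 + j8650.8| = 9670
|G(j89)| = 0.45 × 117.7 / 9670 = 0.0054766
20 log₁₀(0.0054766) = -45.23 dB
∠(j89 + 77) = arctan(89/77) = 49.13°
∠[(j89)² + 97.2(j89) + 3600] = ∠[-4321 + j8650.8] = 116.54°
∠G(j89) = 49.13° − 116.54° = -67.41°

|G| = -45.2 dB, ∠G = -67.4°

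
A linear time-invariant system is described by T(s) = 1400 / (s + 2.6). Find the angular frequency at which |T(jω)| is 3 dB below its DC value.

2.6 rad s⁻¹

For a single-pole low-pass, the −3 dB point is at the pole: ω = 2.6 rad s⁻¹.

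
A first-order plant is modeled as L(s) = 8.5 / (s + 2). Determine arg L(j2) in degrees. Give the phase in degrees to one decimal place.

-45.0°

∠(j2 + 2) = arctan(2/2) = 45.00°
∠L(j2) = −45.00° = -45.00°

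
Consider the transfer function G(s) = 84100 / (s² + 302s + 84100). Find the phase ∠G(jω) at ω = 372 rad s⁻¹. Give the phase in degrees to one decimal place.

-115.8°

∠[(j372)² + 302(j372) + 84100] = ∠[-54284 + j1.1234e+05] = 115.79°
∠G(j372) = −115.79° = -115.79°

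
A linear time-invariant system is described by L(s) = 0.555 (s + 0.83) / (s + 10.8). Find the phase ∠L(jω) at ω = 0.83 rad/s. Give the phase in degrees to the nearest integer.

41°

∠(j0.83 + 0.83) = arctan(0.83/0.83) = 45.00°
∠(j0.83 + 10.8) = arctan(0.83/10.8) = 4.39°
∠L(j0.83) = 45.00° − 4.39° = 40.61°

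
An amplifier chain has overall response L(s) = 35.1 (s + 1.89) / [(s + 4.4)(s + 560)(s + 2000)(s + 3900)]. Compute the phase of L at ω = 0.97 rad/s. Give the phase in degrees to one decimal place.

14.6 deg

∠(j0.97 + 1.89) = arctan(0.97/1.89) = 27.17°
∠(j0.97 + 4.4) = arctan(0.97/4.4) = 12.43°
∠(j0.97 + 560) = arctan(0.97/560) = 0.10°
∠(j0.97 + 2000) = arctan(0.97/2000) = 0.03°
∠(j0.97 + 3900) = arctan(0.97/3900) = 0.01°
∠L(j0.97) = 27.17° − (12.43° + 0.10° + 0.03° + 0.01°) = 14.59°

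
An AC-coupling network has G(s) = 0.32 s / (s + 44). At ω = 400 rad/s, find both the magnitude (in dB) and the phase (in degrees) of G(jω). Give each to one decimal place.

|j400| = 400
|j400 + 44| = √(400² + 44²) = 402.4
|G(j400)| = 0.32 × 400 / 402.4 = 0.31808
20 log₁₀(0.31808) = -9.95 dB
∠(j400) = 90.00°
∠(j400 + 44) = arctan(400/44) = 83.72°
∠G(j400) = 90.00° − 83.72° = 6.28°

|G| = -9.9 dB, ∠G = 6.3°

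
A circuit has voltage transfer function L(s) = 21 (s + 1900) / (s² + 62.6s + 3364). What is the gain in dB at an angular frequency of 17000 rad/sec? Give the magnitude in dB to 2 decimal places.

|j17000 + 1900| = √(17000² + 1900²) = 1.711e+04
|(j17000)² + 62.6(j17000) + 3364| = |-2.89e+08 + j1.0642e+06| = 2.89e+08
|L(j17000)| = 21 × 1.711e+04 / 2.89e+08 = 0.001243
20 log₁₀(0.001243) = -58.111 dB

-58.11 dB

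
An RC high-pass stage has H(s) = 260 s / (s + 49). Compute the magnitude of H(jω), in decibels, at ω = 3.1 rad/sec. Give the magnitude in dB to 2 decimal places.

|j3.1| = 3.1
|j3.1 + 49| = √(3.1² + 49²) = 49.1
|H(j3.1)| = 260 × 3.1 / 49.1 = 16.416
20 log₁₀(16.416) = 24.305 dB

24.31 dB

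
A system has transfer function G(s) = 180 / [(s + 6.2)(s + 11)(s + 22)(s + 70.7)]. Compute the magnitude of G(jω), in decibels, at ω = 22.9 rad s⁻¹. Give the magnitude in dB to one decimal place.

|j22.9 + 6.2| = √(22.9² + 6.2²) = 23.72
|j22.9 + 11| = √(22.9² + 11²) = 25.4
|j22.9 + 22| = √(22.9² + 22²) = 31.76
|j22.9 + 70.7| = √(22.9² + 70.7²) = 74.32
|G(j22.9)| = 180 / (23.72 × 25.4 × 31.76 × 74.32) = 0.00012655
20 log₁₀(0.00012655) = -77.95 dB

-78.0 dB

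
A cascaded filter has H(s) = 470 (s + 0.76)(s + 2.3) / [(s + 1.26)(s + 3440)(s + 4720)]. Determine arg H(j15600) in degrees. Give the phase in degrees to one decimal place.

-60.7°

∠(j15600 + 0.76) = arctan(15600/0.76) = 90.00°
∠(j15600 + 2.3) = arctan(15600/2.3) = 89.99°
∠(j15600 + 1.26) = arctan(15600/1.26) = 90.00°
∠(j15600 + 3440) = arctan(15600/3440) = 77.56°
∠(j15600 + 4720) = arctan(15600/4720) = 73.17°
∠H(j15600) = 90.00° + 89.99° − (90.00° + 77.56° + 73.17°) = -60.74°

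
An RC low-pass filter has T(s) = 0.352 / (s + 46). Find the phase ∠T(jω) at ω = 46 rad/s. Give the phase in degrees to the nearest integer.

-45 deg

∠(j46 + 46) = arctan(46/46) = 45.00°
∠T(j46) = −45.00° = -45.00°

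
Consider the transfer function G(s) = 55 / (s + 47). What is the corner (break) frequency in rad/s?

The single real pole at s = −47 gives a corner at ω = 47 rad/s.

47 rad/s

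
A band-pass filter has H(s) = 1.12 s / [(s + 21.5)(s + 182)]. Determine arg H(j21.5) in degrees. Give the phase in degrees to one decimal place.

38.3 deg

∠(j21.5) = 90.00°
∠(j21.5 + 21.5) = arctan(21.5/21.5) = 45.00°
∠(j21.5 + 182) = arctan(21.5/182) = 6.74°
∠H(j21.5) = 90.00° − (45.00° + 6.74°) = 38.26°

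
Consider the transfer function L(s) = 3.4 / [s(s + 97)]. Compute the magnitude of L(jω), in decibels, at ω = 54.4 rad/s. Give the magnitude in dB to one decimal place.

|j54.4 + 97| = √(54.4² + 97²) = 111.2
|j54.4| = 54.4
|L(j54.4)| = 3.4 / (111.2 × 54.4) = 0.00056198
20 log₁₀(0.00056198) = -65.01 dB

-65.0 dB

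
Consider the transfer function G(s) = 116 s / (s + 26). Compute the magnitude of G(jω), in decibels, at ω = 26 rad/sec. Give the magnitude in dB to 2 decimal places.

38.28 dB

|j26| = 26
|j26 + 26| = √(26² + 26²) = 36.77
|G(j26)| = 116 × 26 / 36.77 = 82.024
20 log₁₀(82.024) = 38.279 dB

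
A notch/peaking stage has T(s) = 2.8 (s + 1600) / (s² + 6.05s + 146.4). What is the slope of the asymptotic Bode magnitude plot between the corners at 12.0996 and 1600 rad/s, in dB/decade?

-40 dB/decade

In this band the factors already past their corner are: complex pole pair at ωₙ ≈ 12.1; net slope = -40 dB/decade.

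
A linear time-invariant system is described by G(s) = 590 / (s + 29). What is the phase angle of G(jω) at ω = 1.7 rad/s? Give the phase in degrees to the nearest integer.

∠(j1.7 + 29) = arctan(1.7/29) = 3.35°
∠G(j1.7) = −3.35° = -3.35°

-3°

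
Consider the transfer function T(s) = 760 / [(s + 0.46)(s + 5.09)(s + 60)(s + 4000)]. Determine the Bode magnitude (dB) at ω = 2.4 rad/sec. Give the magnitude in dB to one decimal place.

-72.8 dB

|j2.4 + 0.46| = √(2.4² + 0.46²) = 2.444
|j2.4 + 5.09| = √(2.4² + 5.09²) = 5.627
|j2.4 + 60| = √(2.4² + 60²) = 60.05
|j2.4 + 4000| = √(2.4² + 4000²) = 4000
|T(j2.4)| = 760 / (2.444 × 5.627 × 60.05 × 4000) = 0.00023009
20 log₁₀(0.00023009) = -72.76 dB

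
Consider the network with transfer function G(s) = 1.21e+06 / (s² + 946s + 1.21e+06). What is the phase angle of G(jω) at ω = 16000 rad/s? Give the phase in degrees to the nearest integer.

∠[(j16000)² + 946(j16000) + 1.21e+06] = ∠[-2.5479e+08 + j1.5136e+07] = 176.60°
∠G(j16000) = −176.60° = -176.60°

-177°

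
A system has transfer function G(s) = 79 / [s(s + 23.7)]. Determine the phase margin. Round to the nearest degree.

82°

Gain crossover: |G(jω)| = 1 at ω ≈ 3.3 rad/s.
∠G(j3.3) = −90° − arctan(3.3/23.7) ≈ -97.93°
PM = 180° + (-97.93°) = 82.07°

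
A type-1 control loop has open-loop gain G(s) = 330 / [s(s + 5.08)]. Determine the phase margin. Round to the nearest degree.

Gain crossover: |G(jω)| = 1 at ω ≈ 17.8 rad s⁻¹.
∠G(j17.8) = −90° − arctan(17.8/5.08) ≈ -164.08°
PM = 180° + (-164.08°) = 15.92°

16°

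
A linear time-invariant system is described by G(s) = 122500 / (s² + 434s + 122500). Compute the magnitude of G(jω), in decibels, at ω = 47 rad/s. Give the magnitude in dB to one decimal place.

0.0 dB

|(j47)² + 434(j47) + 122500| = |1.2029e+05 + j20398| = 1.22e+05
|G(j47)| = 122500 / 1.22e+05 = 1.004
20 log₁₀(1.004) = 0.03 dB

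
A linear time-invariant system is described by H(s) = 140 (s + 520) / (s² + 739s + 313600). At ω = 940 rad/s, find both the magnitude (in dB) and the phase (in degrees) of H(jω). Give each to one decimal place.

|H| = -15.5 dB, ∠H = -68.3°

|j940 + 520| = √(940² + 520²) = 1074
|(j940)² + 739(j940) + 313600| = |-5.7e+05 + j6.9466e+05| = 8.986e+05
|H(j940)| = 140 × 1074 / 8.986e+05 = 0.16737
20 log₁₀(0.16737) = -15.53 dB
∠(j940 + 520) = arctan(940/520) = 61.05°
∠[(j940)² + 739(j940) + 313600] = ∠[-5.7e+05 + j6.9466e+05] = 129.37°
∠H(j940) = 61.05° − 129.37° = -68.32°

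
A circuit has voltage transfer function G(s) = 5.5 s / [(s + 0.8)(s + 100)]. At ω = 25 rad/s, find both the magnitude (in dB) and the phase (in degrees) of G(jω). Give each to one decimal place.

|G| = -25.5 dB, ∠G = -12.2°

|j25| = 25
|j25 + 0.8| = √(25² + 0.8²) = 25.01
|j25 + 100| = √(25² + 100²) = 103.1
|G(j25)| = 5.5 × 25 / (25.01 × 103.1) = 0.053331
20 log₁₀(0.053331) = -25.46 dB
∠(j25) = 90.00°
∠(j25 + 0.8) = arctan(25/0.8) = 88.17°
∠(j25 + 100) = arctan(25/100) = 14.04°
∠G(j25) = 90.00° − (88.17° + 14.04°) = -12.20°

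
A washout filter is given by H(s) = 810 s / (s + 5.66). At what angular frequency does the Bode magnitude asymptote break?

The single real pole at s = −5.66 gives a corner at ω = 5.66 rad/sec.

5.66 rad/sec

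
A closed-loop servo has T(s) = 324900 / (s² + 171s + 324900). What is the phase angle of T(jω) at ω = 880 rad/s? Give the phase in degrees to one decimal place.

-161.5°

∠[(j880)² + 171(j880) + 324900] = ∠[-4.495e+05 + j1.5048e+05] = 161.49°
∠T(j880) = −161.49° = -161.49°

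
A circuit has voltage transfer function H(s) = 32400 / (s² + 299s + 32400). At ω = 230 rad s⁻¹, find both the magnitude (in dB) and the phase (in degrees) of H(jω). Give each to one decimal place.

|(j230)² + 299(j230) + 32400| = |-20500 + j68770| = 7.176e+04
|H(j230)| = 32400 / 7.176e+04 = 0.4515
20 log₁₀(0.4515) = -6.91 dB
∠[(j230)² + 299(j230) + 32400] = ∠[-20500 + j68770] = 106.60°
∠H(j230) = −106.60° = -106.60°

|H| = -6.9 dB, ∠H = -106.6°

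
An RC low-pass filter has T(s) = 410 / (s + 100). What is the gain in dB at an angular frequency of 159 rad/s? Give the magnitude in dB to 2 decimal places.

|j159 + 100| = √(159² + 100²) = 187.8
|T(j159)| = 410 / 187.8 = 2.1828
20 log₁₀(2.1828) = 6.780 dB

6.78 dB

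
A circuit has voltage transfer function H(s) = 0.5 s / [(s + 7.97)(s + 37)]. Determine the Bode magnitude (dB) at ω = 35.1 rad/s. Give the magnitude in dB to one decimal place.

-40.4 dB

|j35.1| = 35.1
|j35.1 + 7.97| = √(35.1² + 7.97²) = 35.99
|j35.1 + 37| = √(35.1² + 37²) = 51
|H(j35.1)| = 0.5 × 35.1 / (35.99 × 51) = 0.0095605
20 log₁₀(0.0095605) = -40.39 dB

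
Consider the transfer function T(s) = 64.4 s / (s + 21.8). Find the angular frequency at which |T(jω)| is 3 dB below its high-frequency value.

21.8 rad/sec

For a single-pole high-pass, the −3 dB point is at the pole: ω = 21.8 rad/sec.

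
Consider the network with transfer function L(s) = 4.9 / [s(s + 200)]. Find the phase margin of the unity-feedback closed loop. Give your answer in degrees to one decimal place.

Gain crossover: |L(jω)| = 1 at ω ≈ 0.0245 rad s⁻¹.
∠L(j0.0245) = −90° − arctan(0.0245/200) ≈ -90.01°
PM = 180° + (-90.01°) = 89.99°

90.0°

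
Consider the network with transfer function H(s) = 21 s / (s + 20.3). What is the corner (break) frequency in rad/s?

The single real pole at s = −20.3 gives a corner at ω = 20.3 rad/s.

20.3 rad/s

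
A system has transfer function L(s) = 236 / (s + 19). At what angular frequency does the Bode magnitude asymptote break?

19 rad s⁻¹

The single real pole at s = −19 gives a corner at ω = 19 rad s⁻¹.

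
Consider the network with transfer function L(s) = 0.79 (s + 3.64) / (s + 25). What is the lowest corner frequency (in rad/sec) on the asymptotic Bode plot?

Break frequencies occur at each pole and zero magnitude: 3.64 rad/sec, 25 rad/sec.
The lowest is 3.64 rad/sec.

3.64 rad/sec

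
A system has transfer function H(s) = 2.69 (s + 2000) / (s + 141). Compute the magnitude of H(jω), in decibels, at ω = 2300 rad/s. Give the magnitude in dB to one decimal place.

|j2300 + 2000| = √(2300² + 2000²) = 3048
|j2300 + 141| = √(2300² + 141²) = 2304
|H(j2300)| = 2.69 × 3048 / 2304 = 3.5581
20 log₁₀(3.5581) = 11.02 dB

11.0 dB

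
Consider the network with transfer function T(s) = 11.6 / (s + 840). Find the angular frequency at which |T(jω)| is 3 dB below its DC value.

For a single-pole low-pass, the −3 dB point is at the pole: ω = 840 rad s⁻¹.

840 rad s⁻¹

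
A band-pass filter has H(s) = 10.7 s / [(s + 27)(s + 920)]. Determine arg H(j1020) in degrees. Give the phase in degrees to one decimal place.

∠(j1020) = 90.00°
∠(j1020 + 27) = arctan(1020/27) = 88.48°
∠(j1020 + 920) = arctan(1020/920) = 47.95°
∠H(j1020) = 90.00° − (88.48° + 47.95°) = -46.43°

-46.4 deg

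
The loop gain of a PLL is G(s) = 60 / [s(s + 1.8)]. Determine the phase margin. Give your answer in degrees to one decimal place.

13.3°

Gain crossover: |G(jω)| = 1 at ω ≈ 7.64 rad s⁻¹.
∠G(j7.64) = −90° − arctan(7.64/1.8) ≈ -166.75°
PM = 180° + (-166.75°) = 13.25°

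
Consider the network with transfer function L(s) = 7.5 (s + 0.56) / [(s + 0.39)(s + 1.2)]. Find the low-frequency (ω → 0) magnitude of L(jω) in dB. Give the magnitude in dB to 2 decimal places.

L(0) = 7.5 × 0.56 / (0.39 × 1.2) = 8.9744
20 log₁₀(8.9744) = 19.060 dB

19.06 dB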